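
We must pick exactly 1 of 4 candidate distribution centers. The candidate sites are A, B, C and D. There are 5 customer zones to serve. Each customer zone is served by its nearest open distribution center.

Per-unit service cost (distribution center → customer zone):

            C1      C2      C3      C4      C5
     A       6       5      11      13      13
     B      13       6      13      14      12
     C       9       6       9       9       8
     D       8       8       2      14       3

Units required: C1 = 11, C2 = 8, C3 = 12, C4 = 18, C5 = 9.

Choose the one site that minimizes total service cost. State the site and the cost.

Choose D only; total service cost 455.

With exactly 1 open, each customer zone uses its cheapest among the chosen.
{D}: C1→D 8·11=88, C2→D 8·8=64, C3→D 2·12=24, C4→D 14·18=252, C5→D 3·9=27. Service cost 455.
{C}: service cost 489
{A}: service cost 589
Among all 4 size-1 choices, {D} is lowest.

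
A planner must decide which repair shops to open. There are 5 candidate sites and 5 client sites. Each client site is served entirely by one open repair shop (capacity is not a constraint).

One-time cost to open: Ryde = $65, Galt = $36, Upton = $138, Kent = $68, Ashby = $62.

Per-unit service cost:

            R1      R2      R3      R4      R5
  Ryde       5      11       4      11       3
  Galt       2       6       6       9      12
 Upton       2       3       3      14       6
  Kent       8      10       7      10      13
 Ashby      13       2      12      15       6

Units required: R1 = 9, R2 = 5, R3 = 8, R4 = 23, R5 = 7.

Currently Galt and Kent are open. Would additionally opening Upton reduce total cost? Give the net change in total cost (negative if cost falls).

Current service cost with {Galt, Kent}: 387.
Adding Upton: each client site re-picks its cheapest; new service cost 306, saving 81.
Extra fixed cost: 138. Net change = 138 − 81 = 57.
(Totals: 491 → 548.)

No — net change +57 (cost rises by 57).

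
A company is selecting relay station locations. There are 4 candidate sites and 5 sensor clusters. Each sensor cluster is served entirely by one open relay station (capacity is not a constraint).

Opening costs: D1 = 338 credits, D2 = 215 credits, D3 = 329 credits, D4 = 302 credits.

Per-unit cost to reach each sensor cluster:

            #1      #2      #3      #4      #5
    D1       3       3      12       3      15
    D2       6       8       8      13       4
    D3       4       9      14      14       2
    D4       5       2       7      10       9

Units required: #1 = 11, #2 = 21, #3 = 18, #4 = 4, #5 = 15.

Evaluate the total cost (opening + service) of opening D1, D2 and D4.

Each sensor cluster is assigned to its cheapest site among the open ones.
{D1, D2, D4}: #1→D1 3·11=33, #2→D4 2·21=42, #3→D4 7·18=126, #4→D1 3·4=12, #5→D2 4·15=60. Service 273; fixed 855; total 1128.

Total cost: 1128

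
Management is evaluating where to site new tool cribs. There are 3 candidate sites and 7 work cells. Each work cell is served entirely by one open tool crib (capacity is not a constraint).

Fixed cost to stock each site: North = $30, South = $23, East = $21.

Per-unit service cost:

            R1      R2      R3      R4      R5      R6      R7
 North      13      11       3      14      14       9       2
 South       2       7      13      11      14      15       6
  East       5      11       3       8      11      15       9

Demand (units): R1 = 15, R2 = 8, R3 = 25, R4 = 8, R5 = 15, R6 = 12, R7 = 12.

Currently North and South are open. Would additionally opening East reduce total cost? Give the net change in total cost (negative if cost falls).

Current service cost with {North, South}: 591.
Adding East: each work cell re-picks its cheapest; new service cost 522, saving 69.
Extra fixed cost: 21. Net change = 21 − 69 = -48.
(Totals: 644 → 596.)

Yes — net change −48 (cost falls by 48).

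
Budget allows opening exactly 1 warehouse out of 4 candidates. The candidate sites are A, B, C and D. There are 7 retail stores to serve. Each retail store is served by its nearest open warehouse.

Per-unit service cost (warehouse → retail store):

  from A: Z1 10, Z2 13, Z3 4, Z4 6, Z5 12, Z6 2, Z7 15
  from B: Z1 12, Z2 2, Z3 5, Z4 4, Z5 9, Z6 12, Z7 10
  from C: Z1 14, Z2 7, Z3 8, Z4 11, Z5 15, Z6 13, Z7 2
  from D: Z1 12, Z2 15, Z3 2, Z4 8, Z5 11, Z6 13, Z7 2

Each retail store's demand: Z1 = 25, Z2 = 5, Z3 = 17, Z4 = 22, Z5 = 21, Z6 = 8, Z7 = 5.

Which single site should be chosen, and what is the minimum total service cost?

Choose B only; total service cost 818.

With exactly 1 open, each retail store uses its cheapest among the chosen.
{B}: Z1→B 12·25=300, Z2→B 2·5=10, Z3→B 5·17=85, Z4→B 4·22=88, Z5→B 9·21=189, Z6→B 12·8=96, Z7→B 10·5=50. Service cost 818.
{A}: service cost 858
{D}: service cost 930
Among all 4 size-1 choices, {B} is lowest.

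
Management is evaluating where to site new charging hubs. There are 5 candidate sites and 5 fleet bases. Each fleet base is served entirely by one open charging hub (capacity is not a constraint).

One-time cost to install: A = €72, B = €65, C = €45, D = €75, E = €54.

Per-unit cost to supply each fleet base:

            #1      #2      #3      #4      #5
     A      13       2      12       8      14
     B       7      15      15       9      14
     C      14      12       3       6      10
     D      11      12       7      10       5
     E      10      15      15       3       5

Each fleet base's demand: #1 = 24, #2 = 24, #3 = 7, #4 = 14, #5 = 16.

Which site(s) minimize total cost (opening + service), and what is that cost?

Open A, B, C and E; minimum total cost 595.

For any fixed open set, each fleet base goes to its cheapest open site; total = fixed + service.
{A, B, C, E}: #1→B 7·24=168, #2→A 2·24=48, #3→C 3·7=21, #4→E 3·14=42, #5→E 5·16=80. Service 359; fixed 236; total 595.
{A, C, E}: service 431 + fixed 171 = 602
{A, B, E}: #1→B 7·24=168, #2→A 2·24=48, #3→A 12·7=84, #4→E 3·14=42, #5→E 5·16=80. Service 422; fixed 191; total 613.
{A, B, C, D, E}: service 359 + fixed 311 = 670
No other subset beats 595.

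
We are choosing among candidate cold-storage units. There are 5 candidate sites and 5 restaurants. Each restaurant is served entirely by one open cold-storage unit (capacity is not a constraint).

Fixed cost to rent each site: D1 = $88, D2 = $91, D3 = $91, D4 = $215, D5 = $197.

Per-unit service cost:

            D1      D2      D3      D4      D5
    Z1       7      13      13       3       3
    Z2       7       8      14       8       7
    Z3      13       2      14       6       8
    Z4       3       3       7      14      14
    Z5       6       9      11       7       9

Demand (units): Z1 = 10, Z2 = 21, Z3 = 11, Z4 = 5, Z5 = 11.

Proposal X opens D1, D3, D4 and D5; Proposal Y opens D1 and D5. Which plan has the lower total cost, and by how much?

Proposal X: {D1, D3, D4, D5}: Z1→D4 3·10=30, Z2→D1 7·21=147, Z3→D4 6·11=66, Z4→D1 3·5=15, Z5→D1 6·11=66. Service 324; fixed 591; total 915.
Proposal Y: {D1, D5}: Z1→D5 3·10=30, Z2→D1 7·21=147, Z3→D5 8·11=88, Z4→D1 3·5=15, Z5→D1 6·11=66. Service 346; fixed 285; total 631.
Difference: |915 − 631| = 284.

Proposal Y is cheaper by 284.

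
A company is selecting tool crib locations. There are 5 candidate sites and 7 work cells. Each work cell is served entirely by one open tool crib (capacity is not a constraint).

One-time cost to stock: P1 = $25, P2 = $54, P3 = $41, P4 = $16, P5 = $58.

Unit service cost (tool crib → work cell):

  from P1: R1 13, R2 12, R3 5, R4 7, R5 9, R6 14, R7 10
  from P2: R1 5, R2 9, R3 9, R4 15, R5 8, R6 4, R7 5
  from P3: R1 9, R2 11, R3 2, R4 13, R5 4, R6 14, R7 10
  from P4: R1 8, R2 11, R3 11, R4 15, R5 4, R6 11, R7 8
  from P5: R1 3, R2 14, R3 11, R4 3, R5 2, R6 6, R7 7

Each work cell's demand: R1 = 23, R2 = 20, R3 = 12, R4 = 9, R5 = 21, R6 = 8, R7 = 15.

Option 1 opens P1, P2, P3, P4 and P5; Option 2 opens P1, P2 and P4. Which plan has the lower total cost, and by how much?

Option 1: {P1, P2, P3, P4, P5}: R1→P5 3·23=69, R2→P2 9·20=180, R3→P3 2·12=24, R4→P5 3·9=27, R5→P5 2·21=42, R6→P2 4·8=32, R7→P2 5·15=75. Service 449; fixed 194; total 643.
Option 2: {P1, P2, P4}: R1→P2 5·23=115, R2→P2 9·20=180, R3→P1 5·12=60, R4→P1 7·9=63, R5→P4 4·21=84, R6→P2 4·8=32, R7→P2 5·15=75. Service 609; fixed 95; total 704.
Difference: |643 − 704| = 61.

Option 1 is cheaper by 61.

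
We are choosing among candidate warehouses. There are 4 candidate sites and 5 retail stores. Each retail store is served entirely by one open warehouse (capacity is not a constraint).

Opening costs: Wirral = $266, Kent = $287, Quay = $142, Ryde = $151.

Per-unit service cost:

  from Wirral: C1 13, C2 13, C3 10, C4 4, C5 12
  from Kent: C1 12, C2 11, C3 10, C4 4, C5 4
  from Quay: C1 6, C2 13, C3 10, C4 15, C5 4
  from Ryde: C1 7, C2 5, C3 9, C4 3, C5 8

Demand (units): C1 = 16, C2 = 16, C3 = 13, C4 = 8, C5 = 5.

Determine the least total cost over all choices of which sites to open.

Minimum total cost: 524

For any fixed open set, each retail store goes to its cheapest open site; total = fixed + service.
{Ryde}: C1→Ryde 7·16=112, C2→Ryde 5·16=80, C3→Ryde 9·13=117, C4→Ryde 3·8=24, C5→Ryde 8·5=40. Service 373; fixed 151; total 524.
{Quay, Ryde}: service 337 + fixed 293 = 630
{Quay}: C1→Quay 6·16=96, C2→Quay 13·16=208, C3→Quay 10·13=130, C4→Quay 15·8=120, C5→Quay 4·5=20. Service 574; fixed 142; total 716.
{Wirral, Kent, Quay, Ryde}: service 337 + fixed 846 = 1183
No other subset beats 524.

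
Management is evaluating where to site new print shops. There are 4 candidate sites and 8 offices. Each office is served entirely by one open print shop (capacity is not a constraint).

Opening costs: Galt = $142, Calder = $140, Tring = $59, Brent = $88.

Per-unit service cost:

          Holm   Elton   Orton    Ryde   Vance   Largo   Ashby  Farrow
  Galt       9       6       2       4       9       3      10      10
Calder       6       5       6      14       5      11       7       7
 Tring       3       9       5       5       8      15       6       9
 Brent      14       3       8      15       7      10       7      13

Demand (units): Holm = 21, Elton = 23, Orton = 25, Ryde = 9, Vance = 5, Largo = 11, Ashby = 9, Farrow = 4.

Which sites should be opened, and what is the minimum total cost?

Open Galt and Tring; minimum total cost 651.

For any fixed open set, each office goes to its cheapest open site; total = fixed + service.
{Galt, Tring}: Holm→Tring 3·21=63, Elton→Galt 6·23=138, Orton→Galt 2·25=50, Ryde→Galt 4·9=36, Vance→Tring 8·5=40, Largo→Galt 3·11=33, Ashby→Tring 6·9=54, Farrow→Tring 9·4=36. Service 450; fixed 201; total 651.
{Galt, Tring, Brent}: service 376 + fixed 289 = 665
{Tring, Brent}: service 537 + fixed 147 = 684
{Galt, Calder, Tring, Brent}: service 358 + fixed 429 = 787
(All 15 nonempty subsets were checked; Galt and Tring is lowest.)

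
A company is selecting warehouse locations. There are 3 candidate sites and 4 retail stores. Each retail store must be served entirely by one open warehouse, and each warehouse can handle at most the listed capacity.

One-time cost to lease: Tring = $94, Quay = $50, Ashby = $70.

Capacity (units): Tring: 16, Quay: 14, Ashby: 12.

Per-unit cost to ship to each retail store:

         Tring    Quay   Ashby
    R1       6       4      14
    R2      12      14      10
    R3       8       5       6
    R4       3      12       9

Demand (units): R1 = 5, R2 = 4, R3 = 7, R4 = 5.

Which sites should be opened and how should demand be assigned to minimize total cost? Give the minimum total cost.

Minimum total cost: 260

Open {Quay, Ashby}: R1→Quay 4·5=20, R2→Ashby 10·4=40, R3→Quay 5·7=35, R4→Ashby 9·5=45.
Loads: Quay carries 12/14, Ashby carries 9/12. Service 140; fixed 120; total 260.
Next best feasible plan costs 262.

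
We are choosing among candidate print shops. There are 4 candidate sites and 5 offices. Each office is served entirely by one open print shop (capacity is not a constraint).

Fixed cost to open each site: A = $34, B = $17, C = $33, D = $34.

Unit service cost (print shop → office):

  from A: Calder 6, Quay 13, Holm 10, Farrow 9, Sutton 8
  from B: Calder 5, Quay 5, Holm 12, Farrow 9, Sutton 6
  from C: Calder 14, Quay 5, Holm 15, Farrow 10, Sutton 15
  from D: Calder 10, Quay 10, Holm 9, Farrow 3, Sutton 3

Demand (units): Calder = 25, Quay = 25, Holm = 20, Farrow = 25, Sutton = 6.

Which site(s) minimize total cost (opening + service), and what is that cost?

For any fixed open set, each office goes to its cheapest open site; total = fixed + service.
{B, D}: Calder→B 5·25=125, Quay→B 5·25=125, Holm→D 9·20=180, Farrow→D 3·25=75, Sutton→D 3·6=18. Service 523; fixed 51; total 574.
{B, C, D}: service 523 + fixed 84 = 607
{A, B, D}: service 523 + fixed 85 = 608
{A, B, C, D}: service 523 + fixed 118 = 641
No other subset beats 574.

Open B and D; minimum total cost 574.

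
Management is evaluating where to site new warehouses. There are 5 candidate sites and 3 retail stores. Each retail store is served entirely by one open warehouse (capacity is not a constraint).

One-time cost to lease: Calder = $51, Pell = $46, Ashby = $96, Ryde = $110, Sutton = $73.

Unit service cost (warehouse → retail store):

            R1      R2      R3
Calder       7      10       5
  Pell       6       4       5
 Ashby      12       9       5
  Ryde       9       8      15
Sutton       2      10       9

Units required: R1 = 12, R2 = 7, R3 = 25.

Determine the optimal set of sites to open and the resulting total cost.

For any fixed open set, each retail store goes to its cheapest open site; total = fixed + service.
{Pell}: R1→Pell 6·12=72, R2→Pell 4·7=28, R3→Pell 5·25=125. Service 225; fixed 46; total 271.
{Pell, Sutton}: service 177 + fixed 119 = 296
{Calder, Pell}: service 225 + fixed 97 = 322
{Calder, Pell, Ashby, Ryde, Sutton}: service 177 + fixed 376 = 553
No other subset beats 271.

Open Pell only; minimum total cost 271.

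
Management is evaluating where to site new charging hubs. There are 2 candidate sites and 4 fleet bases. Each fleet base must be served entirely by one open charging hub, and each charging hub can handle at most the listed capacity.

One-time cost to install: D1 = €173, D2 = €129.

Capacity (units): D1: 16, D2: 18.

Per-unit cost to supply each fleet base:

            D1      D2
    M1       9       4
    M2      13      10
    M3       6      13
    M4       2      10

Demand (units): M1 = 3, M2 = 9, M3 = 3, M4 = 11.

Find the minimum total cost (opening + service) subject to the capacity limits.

Open {D1, D2}: M1→D2 4·3=12, M2→D2 10·9=90, M3→D1 6·3=18, M4→D1 2·11=22.
Loads: D1 carries 14/16, D2 carries 12/18. Service 142; fixed 302; total 444.
Next best feasible plan costs 465.

Minimum total cost: 444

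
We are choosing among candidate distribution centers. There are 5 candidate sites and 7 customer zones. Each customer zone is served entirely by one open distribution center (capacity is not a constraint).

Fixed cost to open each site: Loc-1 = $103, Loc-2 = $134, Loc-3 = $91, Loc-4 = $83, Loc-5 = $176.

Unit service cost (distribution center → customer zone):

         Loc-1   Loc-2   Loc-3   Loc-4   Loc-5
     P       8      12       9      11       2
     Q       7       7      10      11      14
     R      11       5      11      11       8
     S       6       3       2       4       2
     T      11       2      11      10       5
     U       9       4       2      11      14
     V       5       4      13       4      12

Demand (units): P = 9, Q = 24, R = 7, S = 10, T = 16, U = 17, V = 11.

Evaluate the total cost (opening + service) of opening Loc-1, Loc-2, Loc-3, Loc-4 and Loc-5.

Total cost: 938

Each customer zone is assigned to its cheapest site among the open ones.
{Loc-1, Loc-2, Loc-3, Loc-4, Loc-5}: P→Loc-5 2·9=18, Q→Loc-1 7·24=168, R→Loc-2 5·7=35, S→Loc-3 2·10=20, T→Loc-2 2·16=32, U→Loc-3 2·17=34, V→Loc-2 4·11=44. Service 351; fixed 587; total 938.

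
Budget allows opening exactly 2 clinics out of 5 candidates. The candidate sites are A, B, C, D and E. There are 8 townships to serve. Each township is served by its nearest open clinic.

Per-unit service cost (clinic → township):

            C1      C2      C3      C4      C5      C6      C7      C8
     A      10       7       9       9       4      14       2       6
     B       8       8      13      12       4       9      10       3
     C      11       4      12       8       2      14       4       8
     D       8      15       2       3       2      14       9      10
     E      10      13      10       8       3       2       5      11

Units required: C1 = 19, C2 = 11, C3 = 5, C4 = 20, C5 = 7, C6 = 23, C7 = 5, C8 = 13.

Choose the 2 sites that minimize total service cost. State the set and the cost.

Choose D and E; total service cost 580.

With exactly 2 open, each township uses its cheapest among the chosen.
{D, E}: C1→D 8·19=152, C2→E 13·11=143, C3→D 2·5=10, C4→D 3·20=60, C5→D 2·7=14, C6→E 2·23=46, C7→E 5·5=25, C8→D 10·13=130. Service cost 580.
{B, E}: service cost 581
{B, D}: service cost 615
Among all 10 size-2 choices, {D, E} is lowest.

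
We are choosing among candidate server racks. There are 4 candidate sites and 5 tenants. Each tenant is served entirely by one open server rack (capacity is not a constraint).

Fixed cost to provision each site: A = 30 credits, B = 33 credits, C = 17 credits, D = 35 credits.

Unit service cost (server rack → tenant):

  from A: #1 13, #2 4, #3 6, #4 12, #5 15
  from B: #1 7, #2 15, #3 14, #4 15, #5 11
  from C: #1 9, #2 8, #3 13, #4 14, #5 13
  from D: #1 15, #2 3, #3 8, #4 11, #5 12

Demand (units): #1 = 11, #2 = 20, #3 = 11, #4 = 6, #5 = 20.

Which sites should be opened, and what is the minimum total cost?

Open A and B; minimum total cost 578.

For any fixed open set, each tenant goes to its cheapest open site; total = fixed + service.
{A, B}: #1→B 7·11=77, #2→A 4·20=80, #3→A 6·11=66, #4→A 12·6=72, #5→B 11·20=220. Service 515; fixed 63; total 578.
{B, D}: service 511 + fixed 68 = 579
{A, B, D}: service 489 + fixed 98 = 587
{A, B, C, D}: service 489 + fixed 115 = 604
No other subset beats 578.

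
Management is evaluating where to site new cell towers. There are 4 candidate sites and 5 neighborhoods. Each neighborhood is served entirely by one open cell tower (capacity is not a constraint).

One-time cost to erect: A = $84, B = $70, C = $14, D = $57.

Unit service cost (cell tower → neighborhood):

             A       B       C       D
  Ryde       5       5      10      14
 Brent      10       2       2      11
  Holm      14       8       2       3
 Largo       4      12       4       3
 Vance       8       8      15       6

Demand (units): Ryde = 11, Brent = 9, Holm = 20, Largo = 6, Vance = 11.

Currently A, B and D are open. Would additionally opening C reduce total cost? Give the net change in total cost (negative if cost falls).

Yes — net change −6 (cost falls by 6).

Current service cost with {A, B, D}: 217.
Adding C: each neighborhood re-picks its cheapest; new service cost 197, saving 20.
Extra fixed cost: 14. Net change = 14 − 20 = -6.
(Totals: 428 → 422.)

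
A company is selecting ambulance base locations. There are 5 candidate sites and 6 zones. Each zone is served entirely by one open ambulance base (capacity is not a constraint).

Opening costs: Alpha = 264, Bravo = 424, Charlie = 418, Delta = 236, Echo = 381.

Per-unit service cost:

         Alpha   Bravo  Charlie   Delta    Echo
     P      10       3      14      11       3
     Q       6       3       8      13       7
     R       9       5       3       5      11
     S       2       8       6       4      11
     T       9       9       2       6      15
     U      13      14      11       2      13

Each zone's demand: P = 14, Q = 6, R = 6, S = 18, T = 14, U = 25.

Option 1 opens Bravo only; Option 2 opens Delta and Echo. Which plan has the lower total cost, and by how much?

Option 1: {Bravo}: P→Bravo 3·14=42, Q→Bravo 3·6=18, R→Bravo 5·6=30, S→Bravo 8·18=144, T→Bravo 9·14=126, U→Bravo 14·25=350. Service 710; fixed 424; total 1134.
Option 2: {Delta, Echo}: P→Echo 3·14=42, Q→Echo 7·6=42, R→Delta 5·6=30, S→Delta 4·18=72, T→Delta 6·14=84, U→Delta 2·25=50. Service 320; fixed 617; total 937.
Difference: |1134 − 937| = 197.

Option 2 is cheaper by 197.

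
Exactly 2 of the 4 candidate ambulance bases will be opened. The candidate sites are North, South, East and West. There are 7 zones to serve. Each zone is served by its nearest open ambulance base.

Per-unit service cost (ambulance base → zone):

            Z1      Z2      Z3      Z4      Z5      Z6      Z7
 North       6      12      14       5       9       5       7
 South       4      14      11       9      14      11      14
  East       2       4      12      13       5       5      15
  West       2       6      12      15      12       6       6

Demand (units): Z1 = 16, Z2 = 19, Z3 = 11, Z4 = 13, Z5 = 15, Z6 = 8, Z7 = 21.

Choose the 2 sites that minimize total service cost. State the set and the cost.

With exactly 2 open, each zone uses its cheapest among the chosen.
{North, East}: Z1→East 2·16=32, Z2→East 4·19=76, Z3→East 12·11=132, Z4→North 5·13=65, Z5→East 5·15=75, Z6→North 5·8=40, Z7→North 7·21=147. Service cost 567.
{North, West}: service cost 644
{East, West}: service cost 650
Among all 6 size-2 choices, {North, East} is lowest.

Choose North and East; total service cost 567.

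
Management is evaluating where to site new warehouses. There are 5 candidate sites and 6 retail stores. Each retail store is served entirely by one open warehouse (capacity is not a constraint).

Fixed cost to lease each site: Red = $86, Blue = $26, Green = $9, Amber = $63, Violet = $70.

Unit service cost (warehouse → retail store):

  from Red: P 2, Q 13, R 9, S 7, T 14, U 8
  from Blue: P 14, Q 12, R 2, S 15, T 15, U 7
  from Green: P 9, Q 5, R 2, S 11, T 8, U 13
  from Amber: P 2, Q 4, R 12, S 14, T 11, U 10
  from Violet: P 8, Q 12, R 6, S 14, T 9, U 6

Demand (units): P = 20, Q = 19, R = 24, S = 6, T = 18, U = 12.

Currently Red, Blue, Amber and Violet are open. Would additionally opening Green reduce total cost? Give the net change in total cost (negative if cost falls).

Yes — net change −9 (cost falls by 9).

Current service cost with {Red, Blue, Amber, Violet}: 440.
Adding Green: each retail store re-picks its cheapest; new service cost 422, saving 18.
Extra fixed cost: 9. Net change = 9 − 18 = -9.
(Totals: 685 → 676.)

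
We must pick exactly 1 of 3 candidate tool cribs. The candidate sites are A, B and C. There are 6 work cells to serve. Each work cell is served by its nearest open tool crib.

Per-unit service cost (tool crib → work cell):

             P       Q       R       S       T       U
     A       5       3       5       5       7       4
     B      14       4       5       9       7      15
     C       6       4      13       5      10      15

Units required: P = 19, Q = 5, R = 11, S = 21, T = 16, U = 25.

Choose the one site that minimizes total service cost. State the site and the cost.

With exactly 1 open, each work cell uses its cheapest among the chosen.
{A}: P→A 5·19=95, Q→A 3·5=15, R→A 5·11=55, S→A 5·21=105, T→A 7·16=112, U→A 4·25=100. Service cost 482.
{C}: service cost 917
{B}: service cost 1017
Among all 3 size-1 choices, {A} is lowest.

Choose A only; total service cost 482.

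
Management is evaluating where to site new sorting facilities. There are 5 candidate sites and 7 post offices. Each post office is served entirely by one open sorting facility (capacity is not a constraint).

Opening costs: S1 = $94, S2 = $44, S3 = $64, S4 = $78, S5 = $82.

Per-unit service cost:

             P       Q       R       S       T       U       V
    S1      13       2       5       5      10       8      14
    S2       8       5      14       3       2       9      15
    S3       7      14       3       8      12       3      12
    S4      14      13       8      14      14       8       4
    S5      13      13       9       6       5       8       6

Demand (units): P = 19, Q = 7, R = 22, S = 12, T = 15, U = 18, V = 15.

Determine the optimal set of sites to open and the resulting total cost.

For any fixed open set, each post office goes to its cheapest open site; total = fixed + service.
{S2, S3, S4}: P→S3 7·19=133, Q→S2 5·7=35, R→S3 3·22=66, S→S2 3·12=36, T→S2 2·15=30, U→S3 3·18=54, V→S4 4·15=60. Service 414; fixed 186; total 600.
{S2, S3, S5}: service 444 + fixed 190 = 634
{S2, S3}: P→S3 7·19=133, Q→S2 5·7=35, R→S3 3·22=66, S→S2 3·12=36, T→S2 2·15=30, U→S3 3·18=54, V→S3 12·15=180. Service 534; fixed 108; total 642.
{S1, S2, S3, S4, S5}: service 393 + fixed 362 = 755
No other subset beats 600.

Open S2, S3 and S4; minimum total cost 600.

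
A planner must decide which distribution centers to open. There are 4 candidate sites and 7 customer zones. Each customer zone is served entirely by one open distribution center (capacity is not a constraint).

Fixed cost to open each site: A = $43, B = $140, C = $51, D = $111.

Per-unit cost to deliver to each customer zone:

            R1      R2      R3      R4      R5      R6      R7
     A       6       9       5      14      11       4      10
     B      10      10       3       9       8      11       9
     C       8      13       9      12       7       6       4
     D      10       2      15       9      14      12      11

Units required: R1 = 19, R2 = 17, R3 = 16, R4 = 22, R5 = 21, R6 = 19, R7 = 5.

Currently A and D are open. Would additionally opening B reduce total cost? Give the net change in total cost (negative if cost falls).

No — net change +40 (cost rises by 40).

Current service cost with {A, D}: 783.
Adding B: each customer zone re-picks its cheapest; new service cost 683, saving 100.
Extra fixed cost: 140. Net change = 140 − 100 = 40.
(Totals: 937 → 977.)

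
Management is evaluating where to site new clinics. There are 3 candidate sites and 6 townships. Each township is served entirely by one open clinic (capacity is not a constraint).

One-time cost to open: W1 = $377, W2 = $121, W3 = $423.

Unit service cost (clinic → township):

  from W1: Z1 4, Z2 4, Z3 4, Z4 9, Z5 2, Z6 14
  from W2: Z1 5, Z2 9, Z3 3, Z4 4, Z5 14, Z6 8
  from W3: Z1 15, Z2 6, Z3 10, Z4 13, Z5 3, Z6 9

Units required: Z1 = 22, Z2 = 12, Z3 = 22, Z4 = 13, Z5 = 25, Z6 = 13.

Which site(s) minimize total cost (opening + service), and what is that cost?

For any fixed open set, each township goes to its cheapest open site; total = fixed + service.
{W1, W2}: Z1→W1 4·22=88, Z2→W1 4·12=48, Z3→W2 3·22=66, Z4→W2 4·13=52, Z5→W1 2·25=50, Z6→W2 8·13=104. Service 408; fixed 498; total 906.
{W2}: Z1→W2 5·22=110, Z2→W2 9·12=108, Z3→W2 3·22=66, Z4→W2 4·13=52, Z5→W2 14·25=350, Z6→W2 8·13=104. Service 790; fixed 121; total 911.
{W1}: Z1→W1 4·22=88, Z2→W1 4·12=48, Z3→W1 4·22=88, Z4→W1 9·13=117, Z5→W1 2·25=50, Z6→W1 14·13=182. Service 573; fixed 377; total 950.
{W1, W2, W3}: Z1→W1 4·22=88, Z2→W1 4·12=48, Z3→W2 3·22=66, Z4→W2 4·13=52, Z5→W1 2·25=50, Z6→W2 8·13=104. Service 408; fixed 921; total 1329.
(All 7 nonempty subsets were checked; W1 and W2 is lowest.)

Open W1 and W2; minimum total cost 906.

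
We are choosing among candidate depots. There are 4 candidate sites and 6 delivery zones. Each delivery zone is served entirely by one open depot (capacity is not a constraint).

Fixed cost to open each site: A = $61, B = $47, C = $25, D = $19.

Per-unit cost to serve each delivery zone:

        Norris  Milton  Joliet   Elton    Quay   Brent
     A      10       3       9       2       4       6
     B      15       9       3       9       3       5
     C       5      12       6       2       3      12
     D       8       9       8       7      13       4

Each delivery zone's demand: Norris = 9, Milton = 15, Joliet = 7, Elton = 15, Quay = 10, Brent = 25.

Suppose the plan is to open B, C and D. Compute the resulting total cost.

Each delivery zone is assigned to its cheapest site among the open ones.
{B, C, D}: Norris→C 5·9=45, Milton→B 9·15=135, Joliet→B 3·7=21, Elton→C 2·15=30, Quay→B 3·10=30, Brent→D 4·25=100. Service 361; fixed 91; total 452.

Total cost: 452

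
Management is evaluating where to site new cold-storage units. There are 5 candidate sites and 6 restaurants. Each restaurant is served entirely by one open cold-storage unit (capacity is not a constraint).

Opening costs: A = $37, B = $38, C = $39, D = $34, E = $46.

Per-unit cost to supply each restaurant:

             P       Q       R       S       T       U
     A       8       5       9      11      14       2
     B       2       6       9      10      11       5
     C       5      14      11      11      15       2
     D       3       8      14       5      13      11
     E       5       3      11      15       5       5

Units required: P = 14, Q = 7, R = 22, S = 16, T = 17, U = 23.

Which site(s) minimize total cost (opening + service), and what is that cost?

Open A, D and E; minimum total cost 589.

For any fixed open set, each restaurant goes to its cheapest open site; total = fixed + service.
{A, D, E}: P→D 3·14=42, Q→E 3·7=21, R→A 9·22=198, S→D 5·16=80, T→E 5·17=85, U→A 2·23=46. Service 472; fixed 117; total 589.
{A, B, D, E}: service 458 + fixed 155 = 613
{B, C, D, E}: service 458 + fixed 157 = 615
{A, B, C, D, E}: service 458 + fixed 194 = 652
No other subset beats 589.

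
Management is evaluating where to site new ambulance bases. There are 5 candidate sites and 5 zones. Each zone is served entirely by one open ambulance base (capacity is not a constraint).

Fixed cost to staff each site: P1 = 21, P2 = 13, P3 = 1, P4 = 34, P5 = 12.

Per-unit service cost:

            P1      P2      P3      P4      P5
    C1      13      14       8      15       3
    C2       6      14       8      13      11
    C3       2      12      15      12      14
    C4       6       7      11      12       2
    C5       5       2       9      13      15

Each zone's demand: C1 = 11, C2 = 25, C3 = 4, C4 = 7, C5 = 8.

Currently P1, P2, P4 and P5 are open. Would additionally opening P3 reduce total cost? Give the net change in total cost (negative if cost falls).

Current service cost with {P1, P2, P4, P5}: 221.
Adding P3: each zone re-picks its cheapest; new service cost 221, saving 0.
Extra fixed cost: 1. Net change = 1 − 0 = 1.
(Totals: 301 → 302.)

No — net change +1 (cost rises by 1).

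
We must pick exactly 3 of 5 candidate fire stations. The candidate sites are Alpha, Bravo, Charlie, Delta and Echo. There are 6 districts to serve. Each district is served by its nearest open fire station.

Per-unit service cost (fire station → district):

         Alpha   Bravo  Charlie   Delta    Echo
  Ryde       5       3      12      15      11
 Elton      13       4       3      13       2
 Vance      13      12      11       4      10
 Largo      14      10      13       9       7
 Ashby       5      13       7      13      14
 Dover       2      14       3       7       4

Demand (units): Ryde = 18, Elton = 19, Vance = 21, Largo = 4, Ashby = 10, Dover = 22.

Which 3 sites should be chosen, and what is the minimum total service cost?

With exactly 3 open, each district uses its cheapest among the chosen.
{Alpha, Delta, Echo}: Ryde→Alpha 5·18=90, Elton→Echo 2·19=38, Vance→Delta 4·21=84, Largo→Echo 7·4=28, Ashby→Alpha 5·10=50, Dover→Alpha 2·22=44. Service cost 334.
{Alpha, Bravo, Delta}: service cost 344
{Alpha, Charlie, Delta}: service cost 361
Among all 10 size-3 choices, {Alpha, Delta, Echo} is lowest.

Choose Alpha, Delta and Echo; total service cost 334.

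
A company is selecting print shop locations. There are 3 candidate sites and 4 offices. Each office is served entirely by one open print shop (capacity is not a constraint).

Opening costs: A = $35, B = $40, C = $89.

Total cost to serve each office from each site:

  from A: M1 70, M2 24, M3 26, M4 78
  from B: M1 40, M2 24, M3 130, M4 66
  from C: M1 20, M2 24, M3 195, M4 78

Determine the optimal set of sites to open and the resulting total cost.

For any fixed open set, each office goes to its cheapest open site; total = fixed + service.
{A, B}: M1→B 40, M2→A 24, M3→A 26, M4→B 66. Service 156; fixed 75; total 231.
{A}: service 198 + fixed 35 = 233
{A, C}: service 148 + fixed 124 = 272
{A, B, C}: service 136 + fixed 164 = 300
No other subset beats 231.

Open A and B; minimum total cost 231.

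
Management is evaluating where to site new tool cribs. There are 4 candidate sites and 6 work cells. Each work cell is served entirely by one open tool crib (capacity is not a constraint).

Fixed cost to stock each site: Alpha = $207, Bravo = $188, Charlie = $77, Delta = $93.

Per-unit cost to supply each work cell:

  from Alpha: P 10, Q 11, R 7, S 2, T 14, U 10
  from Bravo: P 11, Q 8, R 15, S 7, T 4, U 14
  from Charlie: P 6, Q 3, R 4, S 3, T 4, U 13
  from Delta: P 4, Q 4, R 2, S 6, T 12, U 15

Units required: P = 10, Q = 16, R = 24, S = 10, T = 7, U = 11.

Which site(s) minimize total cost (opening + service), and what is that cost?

Open Charlie only; minimum total cost 482.

For any fixed open set, each work cell goes to its cheapest open site; total = fixed + service.
{Charlie}: P→Charlie 6·10=60, Q→Charlie 3·16=48, R→Charlie 4·24=96, S→Charlie 3·10=30, T→Charlie 4·7=28, U→Charlie 13·11=143. Service 405; fixed 77; total 482.
{Charlie, Delta}: service 337 + fixed 170 = 507
{Delta}: service 461 + fixed 93 = 554
{Alpha, Bravo, Charlie, Delta}: service 294 + fixed 565 = 859
(All 15 nonempty subsets were checked; Charlie only is lowest.)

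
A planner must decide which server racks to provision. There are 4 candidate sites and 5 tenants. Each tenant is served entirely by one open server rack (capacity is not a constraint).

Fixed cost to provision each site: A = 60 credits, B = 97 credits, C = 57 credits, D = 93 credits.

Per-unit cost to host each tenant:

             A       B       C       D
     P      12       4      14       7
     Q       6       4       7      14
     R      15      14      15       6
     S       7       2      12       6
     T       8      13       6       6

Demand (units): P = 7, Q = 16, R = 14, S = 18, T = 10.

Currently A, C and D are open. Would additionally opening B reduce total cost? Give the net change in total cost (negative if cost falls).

Current service cost with {A, C, D}: 397.
Adding B: each tenant re-picks its cheapest; new service cost 272, saving 125.
Extra fixed cost: 97. Net change = 97 − 125 = -28.
(Totals: 607 → 579.)

Yes — net change −28 (cost falls by 28).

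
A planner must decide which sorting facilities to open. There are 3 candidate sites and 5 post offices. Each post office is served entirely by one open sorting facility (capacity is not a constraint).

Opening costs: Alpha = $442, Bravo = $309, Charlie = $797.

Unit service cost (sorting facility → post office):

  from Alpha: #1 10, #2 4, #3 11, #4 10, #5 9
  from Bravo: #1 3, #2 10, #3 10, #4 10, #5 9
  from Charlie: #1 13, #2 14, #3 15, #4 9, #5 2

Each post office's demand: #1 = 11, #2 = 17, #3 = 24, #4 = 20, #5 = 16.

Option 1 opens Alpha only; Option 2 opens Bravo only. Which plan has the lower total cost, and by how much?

Option 2 is cheaper by 132.

Option 1: {Alpha}: #1→Alpha 10·11=110, #2→Alpha 4·17=68, #3→Alpha 11·24=264, #4→Alpha 10·20=200, #5→Alpha 9·16=144. Service 786; fixed 442; total 1228.
Option 2: {Bravo}: #1→Bravo 3·11=33, #2→Bravo 10·17=170, #3→Bravo 10·24=240, #4→Bravo 10·20=200, #5→Bravo 9·16=144. Service 787; fixed 309; total 1096.
Difference: |1228 − 1096| = 132.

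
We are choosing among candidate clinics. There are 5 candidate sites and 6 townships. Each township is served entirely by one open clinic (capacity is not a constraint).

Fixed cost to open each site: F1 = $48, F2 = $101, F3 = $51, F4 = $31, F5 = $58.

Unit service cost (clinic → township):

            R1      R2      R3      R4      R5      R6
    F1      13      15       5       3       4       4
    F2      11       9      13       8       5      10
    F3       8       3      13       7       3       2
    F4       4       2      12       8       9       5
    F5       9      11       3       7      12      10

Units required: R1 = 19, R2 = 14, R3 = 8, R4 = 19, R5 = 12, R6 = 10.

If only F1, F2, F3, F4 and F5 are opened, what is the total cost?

Total cost: 530

Each township is assigned to its cheapest site among the open ones.
{F1, F2, F3, F4, F5}: R1→F4 4·19=76, R2→F4 2·14=28, R3→F5 3·8=24, R4→F1 3·19=57, R5→F3 3·12=36, R6→F3 2·10=20. Service 241; fixed 289; total 530.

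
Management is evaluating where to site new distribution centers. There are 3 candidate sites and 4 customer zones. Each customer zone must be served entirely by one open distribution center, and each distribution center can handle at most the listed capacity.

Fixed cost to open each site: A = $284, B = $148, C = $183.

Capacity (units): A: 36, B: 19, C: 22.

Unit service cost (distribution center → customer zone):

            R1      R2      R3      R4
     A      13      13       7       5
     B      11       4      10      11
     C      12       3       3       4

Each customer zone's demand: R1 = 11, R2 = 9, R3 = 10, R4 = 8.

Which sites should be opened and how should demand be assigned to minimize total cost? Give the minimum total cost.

Open {B, C}: R1→B 11·11=121, R2→C 3·9=27, R3→C 3·10=30, R4→B 11·8=88.
Loads: B carries 19/19, C carries 19/22. Service 266; fixed 331; total 597.
Next best feasible plan costs 617.

Minimum total cost: 597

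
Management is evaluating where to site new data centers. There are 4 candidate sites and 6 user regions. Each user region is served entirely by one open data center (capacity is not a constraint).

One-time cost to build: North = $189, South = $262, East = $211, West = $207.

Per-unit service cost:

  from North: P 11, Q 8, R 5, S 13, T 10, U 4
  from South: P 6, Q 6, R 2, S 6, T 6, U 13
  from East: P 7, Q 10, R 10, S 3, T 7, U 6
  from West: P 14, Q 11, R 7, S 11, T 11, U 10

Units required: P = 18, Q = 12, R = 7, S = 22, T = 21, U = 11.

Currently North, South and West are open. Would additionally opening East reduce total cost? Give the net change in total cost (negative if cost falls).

No — net change +145 (cost rises by 145).

Current service cost with {North, South, West}: 496.
Adding East: each user region re-picks its cheapest; new service cost 430, saving 66.
Extra fixed cost: 211. Net change = 211 − 66 = 145.
(Totals: 1154 → 1299.)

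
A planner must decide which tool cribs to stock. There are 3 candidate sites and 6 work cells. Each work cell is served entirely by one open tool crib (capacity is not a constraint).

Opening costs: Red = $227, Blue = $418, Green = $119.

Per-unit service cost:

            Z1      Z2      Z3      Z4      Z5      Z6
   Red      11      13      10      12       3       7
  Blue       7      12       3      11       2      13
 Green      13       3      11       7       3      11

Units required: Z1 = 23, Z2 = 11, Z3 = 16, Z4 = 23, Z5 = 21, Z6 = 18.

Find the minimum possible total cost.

Minimum total cost: 1049

For any fixed open set, each work cell goes to its cheapest open site; total = fixed + service.
{Green}: Z1→Green 13·23=299, Z2→Green 3·11=33, Z3→Green 11·16=176, Z4→Green 7·23=161, Z5→Green 3·21=63, Z6→Green 11·18=198. Service 930; fixed 119; total 1049.
{Red, Green}: service 796 + fixed 346 = 1142
{Blue, Green}: Z1→Blue 7·23=161, Z2→Green 3·11=33, Z3→Blue 3·16=48, Z4→Green 7·23=161, Z5→Blue 2·21=42, Z6→Green 11·18=198. Service 643; fixed 537; total 1180.
{Red, Blue, Green}: service 571 + fixed 764 = 1335
(All 7 nonempty subsets were checked; Green only is lowest.)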